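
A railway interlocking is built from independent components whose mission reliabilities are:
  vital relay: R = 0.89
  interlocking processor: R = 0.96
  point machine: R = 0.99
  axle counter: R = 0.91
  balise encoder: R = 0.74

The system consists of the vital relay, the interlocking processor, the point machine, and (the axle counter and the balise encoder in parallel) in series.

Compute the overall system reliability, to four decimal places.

0.8261

Parallel (axle counter and balise encoder): 1 − (1 − 0.910000)(1 − 0.740000) = 0.976600
Series (vital relay, interlocking processor, point machine, and [0.976600]): 0.890000 × 0.960000 × 0.990000 × 0.976600 = 0.8261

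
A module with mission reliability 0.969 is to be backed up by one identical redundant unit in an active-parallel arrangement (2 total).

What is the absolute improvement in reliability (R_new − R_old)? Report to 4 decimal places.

R_before = 0.969
R_after = 1 − (1 − 0.969)^2 = 0.9990
ΔR = 0.9990 − 0.969 = 0.0300

0.0300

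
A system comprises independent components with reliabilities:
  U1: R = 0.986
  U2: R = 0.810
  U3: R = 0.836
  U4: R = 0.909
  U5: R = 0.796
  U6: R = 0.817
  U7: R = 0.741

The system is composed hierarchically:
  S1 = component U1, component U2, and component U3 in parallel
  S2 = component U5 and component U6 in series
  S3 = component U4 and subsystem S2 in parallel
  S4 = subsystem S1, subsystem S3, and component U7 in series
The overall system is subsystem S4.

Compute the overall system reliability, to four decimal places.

0.7171

Parallel (U1, U2, and U3): 1 − (1 − 0.986000)(1 − 0.810000)(1 − 0.836000) = 0.999564
Series (U5 and U6): 0.796000 × 0.817000 = 0.650332
Parallel (U4 and [0.650332]): 1 − (1 − 0.909000)(1 − 0.650332) = 0.968180
Series ([0.999564], [0.968180], and U7): 0.999564 × 0.968180 × 0.741000 = 0.7171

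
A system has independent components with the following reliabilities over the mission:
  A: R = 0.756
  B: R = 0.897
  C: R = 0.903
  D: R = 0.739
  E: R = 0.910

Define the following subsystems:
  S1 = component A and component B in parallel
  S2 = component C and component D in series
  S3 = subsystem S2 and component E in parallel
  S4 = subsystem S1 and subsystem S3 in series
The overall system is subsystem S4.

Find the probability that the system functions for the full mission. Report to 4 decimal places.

Parallel (A and B): 1 − (1 − 0.756000)(1 − 0.897000) = 0.974868
Series (C and D): 0.903000 × 0.739000 = 0.667317
Parallel ([0.667317] and E): 1 − (1 − 0.667317)(1 − 0.910000) = 0.970059
Series ([0.974868] and [0.970059]): 0.974868 × 0.970059 = 0.9457

0.9457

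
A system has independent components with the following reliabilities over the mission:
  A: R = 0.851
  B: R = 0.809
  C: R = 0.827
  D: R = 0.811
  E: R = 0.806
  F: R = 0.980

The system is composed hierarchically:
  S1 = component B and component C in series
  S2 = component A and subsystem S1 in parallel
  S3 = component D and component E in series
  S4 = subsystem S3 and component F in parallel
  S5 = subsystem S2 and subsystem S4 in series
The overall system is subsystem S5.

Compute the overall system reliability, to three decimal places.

0.944

Series (B and C): 0.80900 × 0.82700 = 0.66904
Parallel (A and [0.66904]): 1 − (1 − 0.85100)(1 − 0.66904) = 0.95069
Series (D and E): 0.81100 × 0.80600 = 0.65367
Parallel ([0.65367] and F): 1 − (1 − 0.65367)(1 − 0.98000) = 0.99307
Series ([0.95069] and [0.99307]): 0.95069 × 0.99307 = 0.944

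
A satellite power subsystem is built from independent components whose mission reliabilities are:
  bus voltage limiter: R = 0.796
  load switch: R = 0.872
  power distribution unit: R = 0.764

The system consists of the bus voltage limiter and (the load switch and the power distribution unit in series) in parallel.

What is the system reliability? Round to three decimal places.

Series (load switch and power distribution unit): 0.87200 × 0.76400 = 0.66621
Parallel (bus voltage limiter and [0.66621]): 1 − (1 − 0.79600)(1 − 0.66621) = 0.932

0.932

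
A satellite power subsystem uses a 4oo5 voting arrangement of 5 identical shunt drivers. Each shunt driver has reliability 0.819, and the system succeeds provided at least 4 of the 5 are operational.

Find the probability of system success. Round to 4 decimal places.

R = Σ_{i=4}^{5} C(5,i) p^i (1−p)^{5−i} with p = 0.819
C(5,4)·0.819^4·0.181^1 = 0.407178
C(5,5)·0.819^5·0.181^0 = 0.368485
Sum = 0.7757

0.7757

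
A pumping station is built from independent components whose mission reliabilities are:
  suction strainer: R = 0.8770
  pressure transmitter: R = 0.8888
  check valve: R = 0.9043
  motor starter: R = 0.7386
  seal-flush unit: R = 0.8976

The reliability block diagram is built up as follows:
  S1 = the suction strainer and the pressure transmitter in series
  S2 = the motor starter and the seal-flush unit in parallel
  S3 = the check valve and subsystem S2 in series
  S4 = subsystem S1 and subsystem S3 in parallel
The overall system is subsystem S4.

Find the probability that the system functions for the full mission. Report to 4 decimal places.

Series (suction strainer and pressure transmitter): 0.877000 × 0.888800 = 0.779478
Parallel (motor starter and seal-flush unit): 1 − (1 − 0.738600)(1 − 0.897600) = 0.973233
Series (check valve and [0.973233]): 0.904300 × 0.973233 = 0.880095
Parallel ([0.779478] and [0.880095]): 1 − (1 − 0.779478)(1 − 0.880095) = 0.9736

0.9736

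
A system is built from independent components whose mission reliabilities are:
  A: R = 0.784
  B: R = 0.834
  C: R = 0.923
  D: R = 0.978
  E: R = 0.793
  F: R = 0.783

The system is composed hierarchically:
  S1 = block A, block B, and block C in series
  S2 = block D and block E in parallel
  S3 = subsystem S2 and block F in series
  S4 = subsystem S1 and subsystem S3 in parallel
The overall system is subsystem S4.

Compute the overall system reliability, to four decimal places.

0.9125

Series (A, B, and C): 0.784000 × 0.834000 × 0.923000 = 0.603509
Parallel (D and E): 1 − (1 − 0.978000)(1 − 0.793000) = 0.995446
Series ([0.995446] and F): 0.995446 × 0.783000 = 0.779434
Parallel ([0.603509] and [0.779434]): 1 − (1 − 0.603509)(1 − 0.779434) = 0.9125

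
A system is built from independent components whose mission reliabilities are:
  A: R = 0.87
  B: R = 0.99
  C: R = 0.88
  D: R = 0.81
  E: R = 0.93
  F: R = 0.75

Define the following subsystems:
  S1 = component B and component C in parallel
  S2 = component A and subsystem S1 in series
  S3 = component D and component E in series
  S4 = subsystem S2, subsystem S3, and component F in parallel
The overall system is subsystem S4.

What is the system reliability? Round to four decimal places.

0.9919

Parallel (B and C): 1 − (1 − 0.990000)(1 − 0.880000) = 0.998800
Series (A and [0.998800]): 0.870000 × 0.998800 = 0.868956
Series (D and E): 0.810000 × 0.930000 = 0.753300
Parallel ([0.868956], [0.753300], and F): 1 − (1 − 0.868956)(1 − 0.753300)(1 − 0.750000) = 0.9919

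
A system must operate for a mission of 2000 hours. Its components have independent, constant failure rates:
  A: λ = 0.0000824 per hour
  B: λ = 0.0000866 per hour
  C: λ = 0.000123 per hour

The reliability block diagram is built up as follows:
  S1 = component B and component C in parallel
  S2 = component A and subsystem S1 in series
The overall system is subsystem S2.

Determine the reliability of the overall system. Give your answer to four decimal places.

0.8187

R(A) = exp(−0.0000824 × 2000) = 0.848063
R(B) = exp(−0.0000866 × 2000) = 0.840969
R(C) = exp(−0.000123 × 2000) = 0.781922
Parallel (B and C): 1 − (1 − 0.840969)(1 − 0.781922) = 0.965319
Series (A and [0.965319]): 0.848063 × 0.965319 = 0.8187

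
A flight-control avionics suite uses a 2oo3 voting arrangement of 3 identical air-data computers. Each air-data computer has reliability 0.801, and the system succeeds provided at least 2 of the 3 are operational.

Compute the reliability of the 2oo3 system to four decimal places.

R = Σ_{i=2}^{3} C(3,i) p^i (1−p)^{3−i} with p = 0.801
C(3,2)·0.801^2·0.199^1 = 0.383036
C(3,3)·0.801^3·0.199^0 = 0.513922
Sum = 0.8970

0.8970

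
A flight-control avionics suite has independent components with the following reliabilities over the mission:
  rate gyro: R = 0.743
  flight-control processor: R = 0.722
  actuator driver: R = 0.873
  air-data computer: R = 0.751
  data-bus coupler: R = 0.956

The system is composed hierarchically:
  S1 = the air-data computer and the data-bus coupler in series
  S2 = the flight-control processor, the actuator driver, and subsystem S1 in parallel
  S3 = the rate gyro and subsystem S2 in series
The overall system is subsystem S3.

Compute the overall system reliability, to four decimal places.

Series (air-data computer and data-bus coupler): 0.751000 × 0.956000 = 0.717956
Parallel (flight-control processor, actuator driver, and [0.717956]): 1 − (1 − 0.722000)(1 − 0.873000)(1 − 0.717956) = 0.990042
Series (rate gyro and [0.990042]): 0.743000 × 0.990042 = 0.7356

0.7356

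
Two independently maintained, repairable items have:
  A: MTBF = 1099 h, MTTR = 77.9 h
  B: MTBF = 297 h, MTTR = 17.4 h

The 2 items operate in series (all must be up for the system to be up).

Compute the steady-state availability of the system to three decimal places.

A(A) = MTBF/(MTBF+MTTR) = 1099/(1099+77.9) = 0.933809
A(B) = MTBF/(MTBF+MTTR) = 297/(297+17.4) = 0.944656
Series availability: 0.933809 × 0.944656 = 0.882

0.882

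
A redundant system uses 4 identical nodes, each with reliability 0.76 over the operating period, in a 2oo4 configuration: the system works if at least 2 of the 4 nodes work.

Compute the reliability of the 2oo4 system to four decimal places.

0.9547

R = Σ_{i=2}^{4} C(4,i) p^i (1−p)^{4−i} with p = 0.76
C(4,2)·0.76^2·0.24^2 = 0.199619
C(4,3)·0.76^3·0.24^1 = 0.421417
C(4,4)·0.76^4·0.24^0 = 0.333622
Sum = 0.9547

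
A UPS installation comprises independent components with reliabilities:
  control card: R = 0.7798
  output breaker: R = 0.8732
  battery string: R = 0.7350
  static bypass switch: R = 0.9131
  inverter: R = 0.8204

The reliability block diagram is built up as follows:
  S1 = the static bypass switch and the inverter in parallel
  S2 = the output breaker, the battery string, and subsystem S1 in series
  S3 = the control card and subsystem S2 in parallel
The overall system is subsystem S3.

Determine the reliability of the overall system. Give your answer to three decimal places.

0.919

Parallel (static bypass switch and inverter): 1 − (1 − 0.91310)(1 − 0.82040) = 0.98439
Series (output breaker, battery string, and [0.98439]): 0.87320 × 0.73500 × 0.98439 = 0.63178
Parallel (control card and [0.63178]): 1 − (1 − 0.77980)(1 − 0.63178) = 0.919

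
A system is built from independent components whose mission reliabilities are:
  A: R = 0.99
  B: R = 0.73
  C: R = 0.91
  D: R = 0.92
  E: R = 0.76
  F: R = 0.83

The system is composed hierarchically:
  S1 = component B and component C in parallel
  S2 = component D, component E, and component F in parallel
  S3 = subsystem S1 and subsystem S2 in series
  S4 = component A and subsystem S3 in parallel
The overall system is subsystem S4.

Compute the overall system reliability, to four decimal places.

Parallel (B and C): 1 − (1 − 0.730000)(1 − 0.910000) = 0.975700
Parallel (D, E, and F): 1 − (1 − 0.920000)(1 − 0.760000)(1 − 0.830000) = 0.996736
Series ([0.975700] and [0.996736]): 0.975700 × 0.996736 = 0.972515
Parallel (A and [0.972515]): 1 − (1 − 0.990000)(1 − 0.972515) = 0.9997

0.9997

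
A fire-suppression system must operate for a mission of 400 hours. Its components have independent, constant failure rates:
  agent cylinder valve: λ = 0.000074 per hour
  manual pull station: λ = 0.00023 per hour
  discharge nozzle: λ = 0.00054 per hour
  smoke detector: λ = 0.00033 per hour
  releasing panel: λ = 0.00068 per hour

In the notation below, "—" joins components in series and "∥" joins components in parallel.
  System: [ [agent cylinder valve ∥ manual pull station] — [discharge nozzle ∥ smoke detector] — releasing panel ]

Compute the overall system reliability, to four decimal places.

R(agent cylinder valve) = exp(−0.000074 × 400) = 0.970834
R(manual pull station) = exp(−0.00023 × 400) = 0.912105
R(discharge nozzle) = exp(−0.00054 × 400) = 0.805735
R(smoke detector) = exp(−0.00033 × 400) = 0.876341
R(releasing panel) = exp(−0.00068 × 400) = 0.761854
Parallel (agent cylinder valve and manual pull station): 1 − (1 − 0.970834)(1 − 0.912105) = 0.997436
Parallel (discharge nozzle and smoke detector): 1 − (1 − 0.805735)(1 − 0.876341) = 0.975977
Series ([0.997436], [0.975977], and releasing panel): 0.997436 × 0.975977 × 0.761854 = 0.7416

0.7416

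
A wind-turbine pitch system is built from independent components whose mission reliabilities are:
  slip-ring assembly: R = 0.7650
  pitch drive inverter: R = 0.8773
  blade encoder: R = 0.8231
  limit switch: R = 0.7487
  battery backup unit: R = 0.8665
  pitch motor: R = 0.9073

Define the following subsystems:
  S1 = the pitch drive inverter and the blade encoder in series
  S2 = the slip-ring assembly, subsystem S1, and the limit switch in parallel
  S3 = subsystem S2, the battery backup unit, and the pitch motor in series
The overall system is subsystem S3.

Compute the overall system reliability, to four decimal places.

0.7733

Series (pitch drive inverter and blade encoder): 0.877300 × 0.823100 = 0.722106
Parallel (slip-ring assembly, [0.722106], and limit switch): 1 − (1 − 0.765000)(1 − 0.722106)(1 − 0.748700) = 0.983589
Series ([0.983589], battery backup unit, and pitch motor): 0.983589 × 0.866500 × 0.907300 = 0.7733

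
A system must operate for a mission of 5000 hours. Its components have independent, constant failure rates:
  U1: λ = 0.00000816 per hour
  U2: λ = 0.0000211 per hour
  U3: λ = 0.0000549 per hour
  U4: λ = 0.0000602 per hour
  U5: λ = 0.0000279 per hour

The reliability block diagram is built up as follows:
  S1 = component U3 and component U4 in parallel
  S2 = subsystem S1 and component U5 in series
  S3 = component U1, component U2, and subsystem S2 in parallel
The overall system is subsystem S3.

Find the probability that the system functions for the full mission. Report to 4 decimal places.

R(U1) = exp(−0.00000816 × 5000) = 0.960021
R(U2) = exp(−0.0000211 × 5000) = 0.899874
R(U3) = exp(−0.0000549 × 5000) = 0.759952
R(U4) = exp(−0.0000602 × 5000) = 0.740078
R(U5) = exp(−0.0000279 × 5000) = 0.869793
Parallel (U3 and U4): 1 − (1 − 0.759952)(1 − 0.740078) = 0.937606
Series ([0.937606] and U5): 0.937606 × 0.869793 = 0.815523
Parallel (U1, U2, and [0.815523]): 1 − (1 − 0.960021)(1 − 0.899874)(1 − 0.815523) = 0.9993

0.9993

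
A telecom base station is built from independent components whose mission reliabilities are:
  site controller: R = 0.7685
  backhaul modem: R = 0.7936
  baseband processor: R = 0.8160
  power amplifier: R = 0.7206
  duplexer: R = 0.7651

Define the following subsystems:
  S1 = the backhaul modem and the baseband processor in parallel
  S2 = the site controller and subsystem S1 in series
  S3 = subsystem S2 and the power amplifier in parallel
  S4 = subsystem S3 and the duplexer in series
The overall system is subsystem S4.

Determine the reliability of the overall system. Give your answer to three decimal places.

0.709

Parallel (backhaul modem and baseband processor): 1 − (1 − 0.79360)(1 − 0.81600) = 0.96202
Series (site controller and [0.96202]): 0.76850 × 0.96202 = 0.73931
Parallel ([0.73931] and power amplifier): 1 − (1 − 0.73931)(1 − 0.72060) = 0.92716
Series ([0.92716] and duplexer): 0.92716 × 0.76510 = 0.709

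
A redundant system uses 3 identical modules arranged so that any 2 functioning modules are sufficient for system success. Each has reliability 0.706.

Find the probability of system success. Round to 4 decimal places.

R = Σ_{i=2}^{3} C(3,i) p^i (1−p)^{3−i} with p = 0.706
C(3,2)·0.706^2·0.294^1 = 0.439621
C(3,3)·0.706^3·0.294^0 = 0.351896
Sum = 0.7915

0.7915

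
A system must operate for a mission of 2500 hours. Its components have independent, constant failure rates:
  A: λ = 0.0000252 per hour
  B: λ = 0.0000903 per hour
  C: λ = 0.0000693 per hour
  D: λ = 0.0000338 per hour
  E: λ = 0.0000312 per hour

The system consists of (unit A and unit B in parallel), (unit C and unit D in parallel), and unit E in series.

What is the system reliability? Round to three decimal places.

0.902

R(A) = exp(−0.0000252 × 2500) = 0.93894
R(B) = exp(−0.0000903 × 2500) = 0.79792
R(C) = exp(−0.0000693 × 2500) = 0.84093
R(D) = exp(−0.0000338 × 2500) = 0.91897
R(E) = exp(−0.0000312 × 2500) = 0.92496
Parallel (A and B): 1 − (1 − 0.93894)(1 − 0.79792) = 0.98766
Parallel (C and D): 1 − (1 − 0.84093)(1 − 0.91897) = 0.98711
Series ([0.98766], [0.98711], and E): 0.98766 × 0.98711 × 0.92496 = 0.902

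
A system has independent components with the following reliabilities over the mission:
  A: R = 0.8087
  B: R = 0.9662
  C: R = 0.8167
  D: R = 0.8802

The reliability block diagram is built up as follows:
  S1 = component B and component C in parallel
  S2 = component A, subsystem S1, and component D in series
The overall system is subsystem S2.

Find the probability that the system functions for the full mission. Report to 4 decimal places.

0.7074

Parallel (B and C): 1 − (1 − 0.966200)(1 − 0.816700) = 0.993804
Series (A, [0.993804], and D): 0.808700 × 0.993804 × 0.880200 = 0.7074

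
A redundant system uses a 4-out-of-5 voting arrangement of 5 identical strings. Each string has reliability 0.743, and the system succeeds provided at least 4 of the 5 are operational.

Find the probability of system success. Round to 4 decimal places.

R = Σ_{i=4}^{5} C(5,i) p^i (1−p)^{5−i} with p = 0.743
C(5,4)·0.743^4·0.257^1 = 0.391614
C(5,5)·0.743^5·0.257^0 = 0.226435
Sum = 0.6180

0.6180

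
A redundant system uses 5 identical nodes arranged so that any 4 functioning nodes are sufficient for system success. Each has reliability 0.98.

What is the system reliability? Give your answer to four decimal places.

0.9962

R = Σ_{i=4}^{5} C(5,i) p^i (1−p)^{5−i} with p = 0.98
C(5,4)·0.98^4·0.02^1 = 0.092237
C(5,5)·0.98^5·0.02^0 = 0.903921
Sum = 0.9962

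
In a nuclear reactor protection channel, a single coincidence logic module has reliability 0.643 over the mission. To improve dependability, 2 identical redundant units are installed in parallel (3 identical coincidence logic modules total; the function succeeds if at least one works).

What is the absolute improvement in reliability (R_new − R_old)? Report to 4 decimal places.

R_before = 0.643
R_after = 1 − (1 − 0.643)^3 = 0.9545
ΔR = 0.9545 − 0.643 = 0.3115

0.3115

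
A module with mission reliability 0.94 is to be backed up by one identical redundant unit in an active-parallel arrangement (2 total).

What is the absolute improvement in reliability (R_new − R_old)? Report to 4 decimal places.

0.0564

R_before = 0.94
R_after = 1 − (1 − 0.94)^2 = 0.9964
ΔR = 0.9964 − 0.94 = 0.0564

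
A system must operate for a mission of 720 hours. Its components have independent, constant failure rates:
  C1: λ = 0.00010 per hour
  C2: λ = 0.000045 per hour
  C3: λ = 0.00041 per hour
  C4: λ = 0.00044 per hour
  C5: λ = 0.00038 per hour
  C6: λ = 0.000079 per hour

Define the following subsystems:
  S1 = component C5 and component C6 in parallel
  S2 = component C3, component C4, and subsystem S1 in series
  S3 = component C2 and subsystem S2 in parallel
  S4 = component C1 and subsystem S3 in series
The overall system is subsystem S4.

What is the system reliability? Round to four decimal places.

0.9167

R(C1) = exp(−0.00010 × 720) = 0.930531
R(C2) = exp(−0.000045 × 720) = 0.968119
R(C3) = exp(−0.00041 × 720) = 0.744383
R(C4) = exp(−0.00044 × 720) = 0.728476
R(C5) = exp(−0.00038 × 720) = 0.760636
R(C6) = exp(−0.000079 × 720) = 0.944707
Parallel (C5 and C6): 1 − (1 − 0.760636)(1 − 0.944707) = 0.986765
Series (C3, C4, and [0.986765]): 0.744383 × 0.728476 × 0.986765 = 0.535088
Parallel (C2 and [0.535088]): 1 − (1 − 0.968119)(1 − 0.535088) = 0.985178
Series (C1 and [0.985178]): 0.930531 × 0.985178 = 0.9167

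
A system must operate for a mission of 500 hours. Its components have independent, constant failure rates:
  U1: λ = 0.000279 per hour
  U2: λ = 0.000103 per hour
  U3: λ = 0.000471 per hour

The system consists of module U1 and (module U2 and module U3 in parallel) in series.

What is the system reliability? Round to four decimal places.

R(U1) = exp(−0.000279 × 500) = 0.869793
R(U2) = exp(−0.000103 × 500) = 0.949804
R(U3) = exp(−0.000471 × 500) = 0.790176
Parallel (U2 and U3): 1 − (1 − 0.949804)(1 − 0.790176) = 0.989468
Series (U1 and [0.989468]): 0.869793 × 0.989468 = 0.8606

0.8606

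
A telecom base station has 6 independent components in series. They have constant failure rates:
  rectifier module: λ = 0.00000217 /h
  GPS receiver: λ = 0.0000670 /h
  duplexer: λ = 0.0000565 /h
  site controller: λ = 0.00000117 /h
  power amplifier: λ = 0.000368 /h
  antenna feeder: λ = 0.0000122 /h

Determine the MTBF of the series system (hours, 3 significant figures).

Series of exponential components: λ_sys = Σ λ_i
λ_sys = 0.00000217 + 0.0000670 + 0.0000565 + 0.00000117 + 0.000368 + 0.0000122 = 5.0704e-04 /h
MTBF = 1 / λ_sys = 1970 h

1970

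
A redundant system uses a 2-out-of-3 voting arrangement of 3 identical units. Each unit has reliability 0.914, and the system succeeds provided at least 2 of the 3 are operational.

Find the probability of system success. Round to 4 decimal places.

R = Σ_{i=2}^{3} C(3,i) p^i (1−p)^{3−i} with p = 0.914
C(3,2)·0.914^2·0.086^1 = 0.215532
C(3,3)·0.914^3·0.086^0 = 0.763552
Sum = 0.9791

0.9791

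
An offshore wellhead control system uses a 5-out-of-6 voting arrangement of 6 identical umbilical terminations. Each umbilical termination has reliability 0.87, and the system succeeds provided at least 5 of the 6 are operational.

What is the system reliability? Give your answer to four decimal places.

0.8224

R = Σ_{i=5}^{6} C(6,i) p^i (1−p)^{6−i} with p = 0.87
C(6,5)·0.87^5·0.13^1 = 0.388768
C(6,6)·0.87^6·0.13^0 = 0.433626
Sum = 0.8224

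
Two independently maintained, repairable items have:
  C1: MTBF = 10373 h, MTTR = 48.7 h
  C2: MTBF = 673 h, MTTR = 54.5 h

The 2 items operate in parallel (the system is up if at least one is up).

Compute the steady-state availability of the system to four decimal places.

0.9996

A(C1) = MTBF/(MTBF+MTTR) = 10373/(10373+48.7) = 0.995327
A(C2) = MTBF/(MTBF+MTTR) = 673/(673+54.5) = 0.925086
Parallel availability: 1 − (1 − 0.995327)(1 − 0.925086) = 0.9996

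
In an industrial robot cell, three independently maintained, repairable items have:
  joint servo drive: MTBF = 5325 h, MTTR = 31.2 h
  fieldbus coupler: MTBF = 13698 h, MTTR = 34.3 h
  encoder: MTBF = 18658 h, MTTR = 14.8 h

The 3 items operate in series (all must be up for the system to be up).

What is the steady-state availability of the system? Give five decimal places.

0.99091

A(joint servo drive) = MTBF/(MTBF+MTTR) = 5325/(5325+31.2) = 0.994175
A(fieldbus coupler) = MTBF/(MTBF+MTTR) = 13698/(13698+34.3) = 0.997502
A(encoder) = MTBF/(MTBF+MTTR) = 18658/(18658+14.8) = 0.999207
Series availability: 0.994175 × 0.997502 × 0.999207 = 0.99091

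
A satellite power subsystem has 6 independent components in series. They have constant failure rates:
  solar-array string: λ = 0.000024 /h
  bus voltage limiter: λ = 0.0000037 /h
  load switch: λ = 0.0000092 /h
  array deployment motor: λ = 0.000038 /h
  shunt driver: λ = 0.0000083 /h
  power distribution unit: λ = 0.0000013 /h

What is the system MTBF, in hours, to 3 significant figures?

Series of exponential components: λ_sys = Σ λ_i
λ_sys = 0.000024 + 0.0000037 + 0.0000092 + 0.000038 + 0.0000083 + 0.0000013 = 8.4500e-05 /h
MTBF = 1 / λ_sys = 11800 h

11800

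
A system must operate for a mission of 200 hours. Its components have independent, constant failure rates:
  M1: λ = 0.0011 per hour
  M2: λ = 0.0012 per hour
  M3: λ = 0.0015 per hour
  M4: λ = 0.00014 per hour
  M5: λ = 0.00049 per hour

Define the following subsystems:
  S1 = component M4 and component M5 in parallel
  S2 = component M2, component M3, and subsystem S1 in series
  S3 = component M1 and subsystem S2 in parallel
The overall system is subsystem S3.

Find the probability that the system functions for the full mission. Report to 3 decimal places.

0.917

R(M1) = exp(−0.0011 × 200) = 0.80252
R(M2) = exp(−0.0012 × 200) = 0.78663
R(M3) = exp(−0.0015 × 200) = 0.74082
R(M4) = exp(−0.00014 × 200) = 0.97239
R(M5) = exp(−0.00049 × 200) = 0.90665
Parallel (M4 and M5): 1 − (1 − 0.97239)(1 − 0.90665) = 0.99742
Series (M2, M3, and [0.99742]): 0.78663 × 0.74082 × 0.99742 = 0.58125
Parallel (M1 and [0.58125]): 1 − (1 − 0.80252)(1 − 0.58125) = 0.917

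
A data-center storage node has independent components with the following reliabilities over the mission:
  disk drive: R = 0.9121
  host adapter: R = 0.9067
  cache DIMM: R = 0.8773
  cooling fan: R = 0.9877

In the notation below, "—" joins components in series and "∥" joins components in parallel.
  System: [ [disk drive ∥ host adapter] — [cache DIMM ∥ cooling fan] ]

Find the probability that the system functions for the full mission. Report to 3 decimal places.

0.990

Parallel (disk drive and host adapter): 1 − (1 − 0.91210)(1 − 0.90670) = 0.99180
Parallel (cache DIMM and cooling fan): 1 − (1 − 0.87730)(1 − 0.98770) = 0.99849
Series ([0.99180] and [0.99849]): 0.99180 × 0.99849 = 0.990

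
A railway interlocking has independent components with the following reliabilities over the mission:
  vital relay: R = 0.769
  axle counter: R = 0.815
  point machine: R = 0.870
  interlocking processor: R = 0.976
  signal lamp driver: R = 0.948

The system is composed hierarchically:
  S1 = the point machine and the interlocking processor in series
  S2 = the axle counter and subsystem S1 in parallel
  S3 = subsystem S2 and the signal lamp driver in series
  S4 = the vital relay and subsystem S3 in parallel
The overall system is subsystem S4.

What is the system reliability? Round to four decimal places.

0.9819

Series (point machine and interlocking processor): 0.870000 × 0.976000 = 0.849120
Parallel (axle counter and [0.849120]): 1 − (1 − 0.815000)(1 − 0.849120) = 0.972087
Series ([0.972087] and signal lamp driver): 0.972087 × 0.948000 = 0.921538
Parallel (vital relay and [0.921538]): 1 − (1 − 0.769000)(1 − 0.921538) = 0.9819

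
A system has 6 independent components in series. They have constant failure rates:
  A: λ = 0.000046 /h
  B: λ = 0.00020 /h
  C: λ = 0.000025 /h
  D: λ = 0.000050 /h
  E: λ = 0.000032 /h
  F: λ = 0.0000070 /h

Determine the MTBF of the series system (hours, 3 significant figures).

Series of exponential components: λ_sys = Σ λ_i
λ_sys = 0.000046 + 0.00020 + 0.000025 + 0.000050 + 0.000032 + 0.0000070 = 3.6000e-04 /h
MTBF = 1 / λ_sys = 2780 h

2780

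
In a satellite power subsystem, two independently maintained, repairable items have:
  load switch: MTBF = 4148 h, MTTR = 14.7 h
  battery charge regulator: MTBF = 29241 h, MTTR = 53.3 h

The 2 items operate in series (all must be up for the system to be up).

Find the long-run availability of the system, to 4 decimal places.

A(load switch) = MTBF/(MTBF+MTTR) = 4148/(4148+14.7) = 0.996469
A(battery charge regulator) = MTBF/(MTBF+MTTR) = 29241/(29241+53.3) = 0.998181
Series availability: 0.996469 × 0.998181 = 0.9947

0.9947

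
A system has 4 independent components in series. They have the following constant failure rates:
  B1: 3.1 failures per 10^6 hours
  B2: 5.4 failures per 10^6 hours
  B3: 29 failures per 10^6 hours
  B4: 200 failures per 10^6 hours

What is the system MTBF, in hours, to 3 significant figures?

Series of exponential components: λ_sys = Σ λ_i
λ_sys = 0.0000031 + 0.0000054 + 0.000029 + 0.00020 = 2.3750e-04 /h
MTBF = 1 / λ_sys = 4210 h

4210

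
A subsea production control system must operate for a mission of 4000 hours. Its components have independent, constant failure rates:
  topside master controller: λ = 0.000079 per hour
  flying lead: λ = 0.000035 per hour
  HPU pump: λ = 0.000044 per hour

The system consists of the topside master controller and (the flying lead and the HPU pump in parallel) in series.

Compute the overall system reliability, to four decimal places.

0.7137

R(topside master controller) = exp(−0.000079 × 4000) = 0.729059
R(flying lead) = exp(−0.000035 × 4000) = 0.869358
R(HPU pump) = exp(−0.000044 × 4000) = 0.838618
Parallel (flying lead and HPU pump): 1 − (1 − 0.869358)(1 − 0.838618) = 0.978917
Series (topside master controller and [0.978917]): 0.729059 × 0.978917 = 0.7137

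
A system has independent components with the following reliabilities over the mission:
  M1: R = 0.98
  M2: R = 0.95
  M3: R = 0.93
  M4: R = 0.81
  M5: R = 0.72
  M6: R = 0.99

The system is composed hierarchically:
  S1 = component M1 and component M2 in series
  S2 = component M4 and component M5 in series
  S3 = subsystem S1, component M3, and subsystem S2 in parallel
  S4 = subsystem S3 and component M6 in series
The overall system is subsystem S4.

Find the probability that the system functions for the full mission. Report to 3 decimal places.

0.988

Series (M1 and M2): 0.98000 × 0.95000 = 0.93100
Series (M4 and M5): 0.81000 × 0.72000 = 0.58320
Parallel ([0.93100], M3, and [0.58320]): 1 − (1 − 0.93100)(1 − 0.93000)(1 − 0.58320) = 0.99799
Series ([0.99799] and M6): 0.99799 × 0.99000 = 0.988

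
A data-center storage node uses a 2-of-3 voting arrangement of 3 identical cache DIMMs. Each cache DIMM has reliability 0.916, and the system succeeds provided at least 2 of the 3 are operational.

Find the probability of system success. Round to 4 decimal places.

R = Σ_{i=2}^{3} C(3,i) p^i (1−p)^{3−i} with p = 0.916
C(3,2)·0.916^2·0.084^1 = 0.211442
C(3,3)·0.916^3·0.084^0 = 0.768575
Sum = 0.9800

0.9800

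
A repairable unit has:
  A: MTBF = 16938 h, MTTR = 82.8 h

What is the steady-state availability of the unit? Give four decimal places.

A(A) = MTBF/(MTBF+MTTR) = 16938/(16938+82.8) = 0.9951

0.9951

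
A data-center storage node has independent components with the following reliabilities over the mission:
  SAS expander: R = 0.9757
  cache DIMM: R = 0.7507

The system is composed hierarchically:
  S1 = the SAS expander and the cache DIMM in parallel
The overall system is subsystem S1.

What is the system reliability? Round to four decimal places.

Parallel (SAS expander and cache DIMM): 1 − (1 − 0.975700)(1 − 0.750700) = 0.9939

0.9939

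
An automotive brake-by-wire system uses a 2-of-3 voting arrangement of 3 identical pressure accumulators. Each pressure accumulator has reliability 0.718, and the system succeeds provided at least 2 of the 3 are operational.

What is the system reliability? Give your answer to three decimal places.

0.806

R = Σ_{i=2}^{3} C(3,i) p^i (1−p)^{3−i} with p = 0.718
C(3,2)·0.718^2·0.282^1 = 0.43613
C(3,3)·0.718^3·0.282^0 = 0.37015
Sum = 0.806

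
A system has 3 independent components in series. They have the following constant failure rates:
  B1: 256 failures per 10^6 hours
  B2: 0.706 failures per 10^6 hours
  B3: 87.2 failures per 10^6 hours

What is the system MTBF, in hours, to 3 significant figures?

Series of exponential components: λ_sys = Σ λ_i
λ_sys = 0.000256 + 0.000000706 + 0.0000872 = 3.4391e-04 /h
MTBF = 1 / λ_sys = 2910 h

2910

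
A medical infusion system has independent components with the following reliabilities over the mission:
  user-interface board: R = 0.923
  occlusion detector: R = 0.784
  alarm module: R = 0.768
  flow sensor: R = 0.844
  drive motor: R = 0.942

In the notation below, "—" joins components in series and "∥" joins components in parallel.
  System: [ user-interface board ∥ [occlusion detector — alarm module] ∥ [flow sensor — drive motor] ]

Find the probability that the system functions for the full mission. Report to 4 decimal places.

Series (occlusion detector and alarm module): 0.784000 × 0.768000 = 0.602112
Series (flow sensor and drive motor): 0.844000 × 0.942000 = 0.795048
Parallel (user-interface board, [0.602112], and [0.795048]): 1 − (1 − 0.923000)(1 − 0.602112)(1 − 0.795048) = 0.9937

0.9937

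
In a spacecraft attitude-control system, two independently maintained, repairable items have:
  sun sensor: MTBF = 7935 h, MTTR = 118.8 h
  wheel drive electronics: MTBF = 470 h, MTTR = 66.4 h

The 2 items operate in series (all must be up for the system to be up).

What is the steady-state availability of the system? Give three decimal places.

0.863

A(sun sensor) = MTBF/(MTBF+MTTR) = 7935/(7935+118.8) = 0.985249
A(wheel drive electronics) = MTBF/(MTBF+MTTR) = 470/(470+66.4) = 0.876212
Series availability: 0.985249 × 0.876212 = 0.863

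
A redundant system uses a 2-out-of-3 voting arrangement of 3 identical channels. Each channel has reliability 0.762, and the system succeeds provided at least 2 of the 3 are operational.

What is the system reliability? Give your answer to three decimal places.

R = Σ_{i=2}^{3} C(3,i) p^i (1−p)^{3−i} with p = 0.762
C(3,2)·0.762^2·0.238^1 = 0.41458
C(3,3)·0.762^3·0.238^0 = 0.44245
Sum = 0.857

0.857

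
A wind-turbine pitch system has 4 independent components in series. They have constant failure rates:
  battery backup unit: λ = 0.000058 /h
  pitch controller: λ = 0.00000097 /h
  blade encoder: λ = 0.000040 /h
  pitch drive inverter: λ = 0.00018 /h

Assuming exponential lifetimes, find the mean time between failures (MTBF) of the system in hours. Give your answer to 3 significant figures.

Series of exponential components: λ_sys = Σ λ_i
λ_sys = 0.000058 + 0.00000097 + 0.000040 + 0.00018 = 2.7897e-04 /h
MTBF = 1 / λ_sys = 3580 h

3580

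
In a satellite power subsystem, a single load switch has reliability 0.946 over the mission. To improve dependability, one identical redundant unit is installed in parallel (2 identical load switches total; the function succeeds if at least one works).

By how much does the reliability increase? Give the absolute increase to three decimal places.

0.051

R_before = 0.946
R_after = 1 − (1 − 0.946)^2 = 0.997
ΔR = 0.997 − 0.946 = 0.051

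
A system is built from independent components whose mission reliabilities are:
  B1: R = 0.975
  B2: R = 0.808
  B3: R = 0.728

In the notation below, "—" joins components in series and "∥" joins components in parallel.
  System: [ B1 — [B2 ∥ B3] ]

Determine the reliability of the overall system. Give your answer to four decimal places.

Parallel (B2 and B3): 1 − (1 − 0.808000)(1 − 0.728000) = 0.947776
Series (B1 and [0.947776]): 0.975000 × 0.947776 = 0.9241

0.9241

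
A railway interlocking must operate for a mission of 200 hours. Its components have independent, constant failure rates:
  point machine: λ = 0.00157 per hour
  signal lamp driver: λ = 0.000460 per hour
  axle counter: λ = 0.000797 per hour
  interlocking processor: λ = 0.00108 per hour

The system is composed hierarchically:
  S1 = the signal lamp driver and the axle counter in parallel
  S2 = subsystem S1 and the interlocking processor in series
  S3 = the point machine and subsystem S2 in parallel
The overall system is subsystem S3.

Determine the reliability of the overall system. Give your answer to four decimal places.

0.9448

R(point machine) = exp(−0.00157 × 200) = 0.730519
R(signal lamp driver) = exp(−0.000460 × 200) = 0.912105
R(axle counter) = exp(−0.000797 × 200) = 0.852655
R(interlocking processor) = exp(−0.00108 × 200) = 0.805735
Parallel (signal lamp driver and axle counter): 1 − (1 − 0.912105)(1 − 0.852655) = 0.987049
Series ([0.987049] and interlocking processor): 0.987049 × 0.805735 = 0.795300
Parallel (point machine and [0.795300]): 1 − (1 − 0.730519)(1 − 0.795300) = 0.9448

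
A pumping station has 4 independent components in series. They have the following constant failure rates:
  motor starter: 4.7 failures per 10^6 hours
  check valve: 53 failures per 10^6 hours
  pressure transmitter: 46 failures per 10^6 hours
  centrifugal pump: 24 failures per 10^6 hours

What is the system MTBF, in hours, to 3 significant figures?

Series of exponential components: λ_sys = Σ λ_i
λ_sys = 0.0000047 + 0.000053 + 0.000046 + 0.000024 = 1.2770e-04 /h
MTBF = 1 / λ_sys = 7830 h

7830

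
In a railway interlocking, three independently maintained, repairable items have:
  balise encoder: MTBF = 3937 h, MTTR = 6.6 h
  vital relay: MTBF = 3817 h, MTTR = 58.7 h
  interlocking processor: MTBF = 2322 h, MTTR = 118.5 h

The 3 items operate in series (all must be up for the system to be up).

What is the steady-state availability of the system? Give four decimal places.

A(balise encoder) = MTBF/(MTBF+MTTR) = 3937/(3937+6.6) = 0.998326
A(vital relay) = MTBF/(MTBF+MTTR) = 3817/(3817+58.7) = 0.984854
A(interlocking processor) = MTBF/(MTBF+MTTR) = 2322/(2322+118.5) = 0.951444
Series availability: 0.998326 × 0.984854 × 0.951444 = 0.9355

0.9355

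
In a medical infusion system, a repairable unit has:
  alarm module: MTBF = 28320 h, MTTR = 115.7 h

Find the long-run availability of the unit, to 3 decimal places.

A(alarm module) = MTBF/(MTBF+MTTR) = 28320/(28320+115.7) = 0.996

0.996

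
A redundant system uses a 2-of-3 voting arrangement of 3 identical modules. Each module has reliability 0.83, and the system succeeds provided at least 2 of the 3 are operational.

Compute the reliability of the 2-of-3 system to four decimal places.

0.9231

R = Σ_{i=2}^{3} C(3,i) p^i (1−p)^{3−i} with p = 0.83
C(3,2)·0.83^2·0.17^1 = 0.351339
C(3,3)·0.83^3·0.17^0 = 0.571787
Sum = 0.9231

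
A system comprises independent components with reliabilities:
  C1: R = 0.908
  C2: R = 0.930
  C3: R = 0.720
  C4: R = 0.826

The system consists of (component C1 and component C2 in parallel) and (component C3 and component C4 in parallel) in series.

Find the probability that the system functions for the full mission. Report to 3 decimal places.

0.945

Parallel (C1 and C2): 1 − (1 − 0.90800)(1 − 0.93000) = 0.99356
Parallel (C3 and C4): 1 − (1 − 0.72000)(1 − 0.82600) = 0.95128
Series ([0.99356] and [0.95128]): 0.99356 × 0.95128 = 0.945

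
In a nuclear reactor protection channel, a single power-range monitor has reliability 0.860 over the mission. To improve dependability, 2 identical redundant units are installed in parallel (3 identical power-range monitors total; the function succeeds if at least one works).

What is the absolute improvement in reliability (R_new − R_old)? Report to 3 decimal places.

R_before = 0.860
R_after = 1 − (1 − 0.860)^3 = 0.997
ΔR = 0.997 − 0.860 = 0.137

0.137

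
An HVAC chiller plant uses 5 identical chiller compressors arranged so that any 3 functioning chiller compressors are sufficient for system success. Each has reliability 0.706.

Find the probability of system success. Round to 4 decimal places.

0.8448

R = Σ_{i=3}^{5} C(5,i) p^i (1−p)^{5−i} with p = 0.706
C(5,3)·0.706^3·0.294^2 = 0.304165
C(5,4)·0.706^4·0.294^1 = 0.365205
C(5,5)·0.706^5·0.294^0 = 0.175398
Sum = 0.8448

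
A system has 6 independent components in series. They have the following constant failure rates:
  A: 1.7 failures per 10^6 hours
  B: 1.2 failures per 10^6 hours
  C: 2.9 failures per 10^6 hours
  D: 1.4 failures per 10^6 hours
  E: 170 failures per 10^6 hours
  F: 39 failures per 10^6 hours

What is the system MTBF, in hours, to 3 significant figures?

Series of exponential components: λ_sys = Σ λ_i
λ_sys = 0.0000017 + 0.0000012 + 0.0000029 + 0.0000014 + 0.00017 + 0.000039 = 2.1620e-04 /h
MTBF = 1 / λ_sys = 4630 h

4630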